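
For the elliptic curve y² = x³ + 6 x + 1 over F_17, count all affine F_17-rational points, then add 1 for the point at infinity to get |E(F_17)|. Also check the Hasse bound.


Affine points = {(0, 1), (0, 16), (1, 5), (1, 12), (2, 2), (2, 15), (4, 2), (4, 15), (6, 7), (6, 10), (8, 0), (9, 6), (9, 11), (11, 2), (11, 15), (12, 4), (12, 13), (13, 7), (13, 10), (15, 7), (15, 10)}; affine count = 21; |E(F_17)| = 22.

Discriminant check: Δ ∝ 4a³ + 27b² = 4·6³ + 27·1² = 4·216 + 27·1 ≡ 7 (mod 17). Nonzero ⇒ E is nonsingular.
For each x ∈ F_17, compute rhs = x³ + 6·x + 1 mod 17, then count y ∈ F_17 with y² ≡ rhs.
  x = 0: rhs = 1, matching y values: 1, 16 (2 points).
  x = 1: rhs = 8, matching y values: 5, 12 (2 points).
  x = 2: rhs = 4, matching y values: 2, 15 (2 points).
  x = 3: rhs = 12, matching y values: none (0 points).
  x = 4: rhs = 4, matching y values: 2, 15 (2 points).
  x = 5: rhs = 3, matching y values: none (0 points).
  x = 6: rhs = 15, matching y values: 7, 10 (2 points).
  x = 7: rhs = 12, matching y values: none (0 points).
  x = 8: rhs = 0, matching y values: 0 (1 points).
  x = 9: rhs = 2, matching y values: 6, 11 (2 points).
  x = 10: rhs = 7, matching y values: none (0 points).
  x = 11: rhs = 4, matching y values: 2, 15 (2 points).
  x = 12: rhs = 16, matching y values: 4, 13 (2 points).
  x = 13: rhs = 15, matching y values: 7, 10 (2 points).
  x = 14: rhs = 7, matching y values: none (0 points).
  x = 15: rhs = 15, matching y values: 7, 10 (2 points).
  x = 16: rhs = 11, matching y values: none (0 points).
Total affine count: 21.
Full point count |E(F_17)| = 21 + 1 = 22.
Hasse bound: |22 − (17+1)| = |4| = 4 ≤ 2√17 ≈ 8.2462 ✓.


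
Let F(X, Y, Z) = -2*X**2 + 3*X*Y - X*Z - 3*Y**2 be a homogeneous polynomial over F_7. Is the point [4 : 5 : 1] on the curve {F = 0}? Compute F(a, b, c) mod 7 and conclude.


F(4,5,1) ≡ 5 (mod 7); P is NOT on the curve.

Evaluate F(4, 5, 1) term-by-term (mod 7).
  -2*X**2 ↦ -2·16·1·1 = -32
  3*X*Y ↦ 3·4·5·1 = 60
  -X*Z ↦ -1·4·1·1 = -4
  -3*Y**2 ↦ -3·1·25·1 = -75
Sum: F(4, 5, 1) = (-32) + (60) + (-4) + (-75) = -51.
Reducing mod 7: -51 ≡ 5 (mod 7).
Since F(a, b, c) ≡ 5 ≠ 0 (mod 7), P does NOT lie on the curve.


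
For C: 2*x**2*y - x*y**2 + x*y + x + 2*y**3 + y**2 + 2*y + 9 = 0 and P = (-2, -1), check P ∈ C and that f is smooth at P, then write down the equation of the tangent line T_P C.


Tangent line at P: 7*x + 8*y + 22 = 0.

Step 1: f(-2, -1) = 0, so P lies on C.
Step 2: partial derivatives
  f_x(x, y) = 4*x*y - y**2 + y + 1, f_y(x, y) = 2*x**2 - 2*x*y + x + 6*y**2 + 2*y + 2.
  f_x(P) = 7, f_y(P) = 8 (gradient nonzero, so P is smooth).
Step 3: tangent line at P: 7·(x − -2) + 8·(y − -1) = 0.
Expanding: 7*x + 8*y + 22 = 0.


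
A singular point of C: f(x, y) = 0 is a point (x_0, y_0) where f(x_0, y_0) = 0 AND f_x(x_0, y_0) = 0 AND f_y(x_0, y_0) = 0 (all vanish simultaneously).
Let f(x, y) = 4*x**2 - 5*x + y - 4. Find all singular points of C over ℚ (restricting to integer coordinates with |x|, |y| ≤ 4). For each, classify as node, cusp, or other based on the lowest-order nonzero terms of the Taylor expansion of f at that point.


No singular points in the scanned grid; C is smooth there.

Compute partial derivatives:
  f_x = 8*x - 5.
  f_y = 1.
f_y = 1 is a nonzero constant, so f_y never vanishes: no point (x, y) can satisfy f = f_x = f_y = 0. In particular no (x, y) ∈ {−4, ..., 4}² is singular; the curve is smooth.


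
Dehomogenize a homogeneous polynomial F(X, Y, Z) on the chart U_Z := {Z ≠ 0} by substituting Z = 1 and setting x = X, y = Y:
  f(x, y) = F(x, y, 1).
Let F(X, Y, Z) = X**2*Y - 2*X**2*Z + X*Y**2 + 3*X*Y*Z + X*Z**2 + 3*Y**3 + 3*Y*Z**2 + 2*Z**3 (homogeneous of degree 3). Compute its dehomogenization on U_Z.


f(x, y) = x**2*y - 2*x**2 + x*y**2 + 3*x*y + x + 3*y**3 + 3*y + 2

On U_Z we set Z = 1. Each monomial c·X^i·Y^j·Z^k in F becomes c·x^i·y^j·1^k = c·x^i·y^j.
Substituting Z = 1: F(X, Y, 1) = x**2*y - 2*x**2 + x*y**2 + 3*x*y + x + 3*y**3 + 3*y + 2.
Note: deg(f) ≤ deg(F) = 3; strict inequality happens when F is divisible by Z (lost terms).


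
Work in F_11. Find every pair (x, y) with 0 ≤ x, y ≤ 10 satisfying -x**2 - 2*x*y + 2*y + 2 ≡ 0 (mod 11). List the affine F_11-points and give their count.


Affine F_11-points: {(0, 10), (2, 10), (3, 1), (4, 5), (5, 4), (6, 1), (7, 8), (8, 5), (9, 4), (10, 8)}; count = 10.

For each of the 121 pairs (x, y) ∈ F_11², evaluate f(x, y) mod 11. Record the zeros.
  x = 0: [0↦2, 1↦4, 2↦6, 3↦8, 4↦10, 5↦1, 6↦3, 7↦5, 8↦7, 9↦9, 10↦0]  zeros at y ∈ {10}
  x = 1: [0↦1, 1↦1, 2↦1, 3↦1, 4↦1, 5↦1, 6↦1, 7↦1, 8↦1, 9↦1, 10↦1]  zeros at y ∈ ∅
  x = 2: [0↦9, 1↦7, 2↦5, 3↦3, 4↦1, 5↦10, 6↦8, 7↦6, 8↦4, 9↦2, 10↦0]  zeros at y ∈ {10}
  x = 3: [0↦4, 1↦0, 2↦7, 3↦3, 4↦10, 5↦6, 6↦2, 7↦9, 8↦5, 9↦1, 10↦8]  zeros at y ∈ {1}
  x = 4: [0↦8, 1↦2, 2↦7, 3↦1, 4↦6, 5↦0, 6↦5, 7↦10, 8↦4, 9↦9, 10↦3]  zeros at y ∈ {5}
  x = 5: [0↦10, 1↦2, 2↦5, 3↦8, 4↦0, 5↦3, 6↦6, 7↦9, 8↦1, 9↦4, 10↦7]  zeros at y ∈ {4}
  x = 6: [0↦10, 1↦0, 2↦1, 3↦2, 4↦3, 5↦4, 6↦5, 7↦6, 8↦7, 9↦8, 10↦9]  zeros at y ∈ {1}
  x = 7: [0↦8, 1↦7, 2↦6, 3↦5, 4↦4, 5↦3, 6↦2, 7↦1, 8↦0, 9↦10, 10↦9]  zeros at y ∈ {8}
  x = 8: [0↦4, 1↦1, 2↦9, 3↦6, 4↦3, 5↦0, 6↦8, 7↦5, 8↦2, 9↦10, 10↦7]  zeros at y ∈ {5}
  x = 9: [0↦9, 1↦4, 2↦10, 3↦5, 4↦0, 5↦6, 6↦1, 7↦7, 8↦2, 9↦8, 10↦3]  zeros at y ∈ {4}
  x = 10: [0↦1, 1↦5, 2↦9, 3↦2, 4↦6, 5↦10, 6↦3, 7↦7, 8↦0, 9↦4, 10↦8]  zeros at y ∈ {8}
Collecting zeros: affine points = {(0, 10), (2, 10), (3, 1), (4, 5), (5, 4), (6, 1), (7, 8), (8, 5), (9, 4), (10, 8)}.
Total count |C(F_11)_aff| = 10.


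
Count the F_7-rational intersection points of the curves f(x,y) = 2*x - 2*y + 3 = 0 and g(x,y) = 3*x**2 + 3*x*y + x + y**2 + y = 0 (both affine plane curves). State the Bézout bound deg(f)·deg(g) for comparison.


Common zeros: {(2, 0)}; count = 1; Bézout bound = 2.

deg(f) = 1, deg(g) = 2, so Bézout bound = 2.
Scan x ∈ F_7. For each x, list the y ∈ F_7 with f(x, y) ≡ 0 and those with g(x, y) ≡ 0 (mod 7); the common zeros in that column are the intersection.
  x = 0: f ≡ 0 at y ∈ {5}; g ≡ 0 at y ∈ {0, 6}; common: ∅.
  x = 1: f ≡ 0 at y ∈ {6}; g ≡ 0 at y ∈ {5}; common: ∅.
  x = 2: f ≡ 0 at y ∈ {0}; g ≡ 0 at y ∈ {0}; common: {0}.
  x = 3: f ≡ 0 at y ∈ {1}; g ≡ 0 at y ∈ {5, 6}; common: ∅.
  x = 4: f ≡ 0 at y ∈ {2}; g ≡ 0 at y ∈ ∅; common: ∅.
  x = 5: f ≡ 0 at y ∈ {3}; g ≡ 0 at y ∈ ∅; common: ∅.
  x = 6: f ≡ 0 at y ∈ {4}; g ≡ 0 at y ∈ ∅; common: ∅.
Collecting: common zeros = {(2, 0)}, so the count is 1.
Comparison with the Bézout bound: 1 ≤ 2 = deg(f)·deg(g), as expected for curves with no common component (the affine F_7-count falls short of the bound because intersections may lie at infinity, over extension fields, or carry multiplicity).


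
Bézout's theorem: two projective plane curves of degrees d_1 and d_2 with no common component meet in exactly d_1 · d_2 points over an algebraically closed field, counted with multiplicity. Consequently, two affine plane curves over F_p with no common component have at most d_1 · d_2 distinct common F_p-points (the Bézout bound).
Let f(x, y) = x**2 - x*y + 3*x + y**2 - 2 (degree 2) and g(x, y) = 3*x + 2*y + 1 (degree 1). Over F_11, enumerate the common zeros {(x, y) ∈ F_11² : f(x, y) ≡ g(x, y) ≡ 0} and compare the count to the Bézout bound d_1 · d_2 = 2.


Common zeros: ∅; count = 0; Bézout bound = 2.

deg(f) = 2, deg(g) = 1, so Bézout bound = 2.
Scan x ∈ F_11. For each x, list the y ∈ F_11 with f(x, y) ≡ 0 and those with g(x, y) ≡ 0 (mod 11); the common zeros in that column are the intersection.
  x = 0: f ≡ 0 at y ∈ ∅; g ≡ 0 at y ∈ {5}; common: ∅.
  x = 1: f ≡ 0 at y ∈ {5, 7}; g ≡ 0 at y ∈ {9}; common: ∅.
  x = 2: f ≡ 0 at y ∈ {3, 10}; g ≡ 0 at y ∈ {2}; common: ∅.
  x = 3: f ≡ 0 at y ∈ {7}; g ≡ 0 at y ∈ {6}; common: ∅.
  x = 4: f ≡ 0 at y ∈ {2}; g ≡ 0 at y ∈ {10}; common: ∅.
  x = 5: f ≡ 0 at y ∈ {6, 10}; g ≡ 0 at y ∈ {3}; common: ∅.
  x = 6: f ≡ 0 at y ∈ {2, 4}; g ≡ 0 at y ∈ {7}; common: ∅.
  x = 7: f ≡ 0 at y ∈ ∅; g ≡ 0 at y ∈ {0}; common: ∅.
  x = 8: f ≡ 0 at y ∈ ∅; g ≡ 0 at y ∈ {4}; common: ∅.
  x = 9: f ≡ 0 at y ∈ {3, 6}; g ≡ 0 at y ∈ {8}; common: ∅.
  x = 10: f ≡ 0 at y ∈ ∅; g ≡ 0 at y ∈ {1}; common: ∅.
Collecting: common zeros = ∅, so the count is 0.
Comparison with the Bézout bound: 0 ≤ 2 = deg(f)·deg(g), as expected for curves with no common component (the affine F_11-count falls short of the bound because intersections may lie at infinity, over extension fields, or carry multiplicity).


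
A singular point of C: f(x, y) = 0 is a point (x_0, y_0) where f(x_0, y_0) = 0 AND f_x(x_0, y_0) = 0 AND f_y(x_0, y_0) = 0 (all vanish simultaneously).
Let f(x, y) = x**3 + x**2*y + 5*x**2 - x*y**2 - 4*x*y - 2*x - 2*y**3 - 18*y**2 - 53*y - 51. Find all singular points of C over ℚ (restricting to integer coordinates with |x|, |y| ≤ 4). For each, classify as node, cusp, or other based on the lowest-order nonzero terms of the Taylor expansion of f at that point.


Singular points: {(-1, -3)}; classification: node.

Compute partial derivatives:
  f_x = 3*x**2 + 2*x*y + 10*x - y**2 - 4*y - 2.
  f_y = x**2 - 2*x*y - 4*x - 6*y**2 - 36*y - 53.
Scan x_0 ∈ {−4, ..., 4}. For each x_0, f_y(x_0, y) is a polynomial in y; find its integer roots y ∈ {−4, ..., 4}, then test f_x and f at those candidates.
  x = -4: f_y(-4, y) = -6*y**2 - 28*y - 21; no integer root y with |y| ≤ 4.
  x = -3: f_y(-3, y) = -6*y**2 - 30*y - 32; no integer root y with |y| ≤ 4.
  x = -2: f_y(-2, y) = -6*y**2 - 32*y - 41; no integer root y with |y| ≤ 4.
  x = -1: f_y(-1, y) = -6*y**2 - 34*y - 48; vanishes at y ∈ {-3}. (-1, -3): f_x = 0, f = 0 — SINGULAR.
  x = 0: f_y(0, y) = -6*y**2 - 36*y - 53; no integer root y with |y| ≤ 4.
  x = 1: f_y(1, y) = -6*y**2 - 38*y - 56; vanishes at y ∈ {-4}. (1, -4): f_x = 3 ≠ 0.
  x = 2: f_y(2, y) = -6*y**2 - 40*y - 57; no integer root y with |y| ≤ 4.
  x = 3: f_y(3, y) = -6*y**2 - 42*y - 56; no integer root y with |y| ≤ 4.
  x = 4: f_y(4, y) = -6*y**2 - 44*y - 53; no integer root y with |y| ≤ 4.
Only singular point on the grid: (-1, -3).
Classify: substitute x = -1 + u, y = -3 + v and expand: f = u**3 + u**2*v - u**2 - u*v**2 - 2*v**3 + v**2.
No constant or linear terms (consistent with a singular point). Quadratic part: -u**2 + v**2. Cubic part: u**3 + u**2*v - u*v**2 - 2*v**3.
The quadratic part v**2 - u**2 = (v − u)(v + u) splits into two distinct linear factors, so there are two distinct tangent lines y − -3 = ±(x − -1) — this is a node (ordinary double point).
Classification: node.


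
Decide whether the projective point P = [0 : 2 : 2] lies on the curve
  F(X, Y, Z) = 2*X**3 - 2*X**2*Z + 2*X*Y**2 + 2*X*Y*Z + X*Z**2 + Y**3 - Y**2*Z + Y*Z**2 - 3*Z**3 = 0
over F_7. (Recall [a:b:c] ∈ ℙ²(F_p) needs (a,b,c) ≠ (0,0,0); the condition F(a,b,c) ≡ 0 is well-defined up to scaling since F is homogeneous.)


F(0,2,2) ≡ 5 (mod 7); P is NOT on the curve.

Evaluate F(0, 2, 2) term-by-term (mod 7).
  2*X**3 ↦ 2·0·1·1 = 0
  -2*X**2*Z ↦ -2·0·1·2 = 0
  2*X*Y**2 ↦ 2·0·4·1 = 0
  2*X*Y*Z ↦ 2·0·2·2 = 0
  X*Z**2 ↦ 1·0·1·4 = 0
  Y**3 ↦ 1·1·8·1 = 8
  -Y**2*Z ↦ -1·1·4·2 = -8
  Y*Z**2 ↦ 1·1·2·4 = 8
  -3*Z**3 ↦ -3·1·1·8 = -24
Sum: F(0, 2, 2) = (0) + (0) + (0) + (0) + (0) + (8) + (-8) + (8) + (-24) = -16.
Reducing mod 7: -16 ≡ 5 (mod 7).
Since F(a, b, c) ≡ 5 ≠ 0 (mod 7), P does NOT lie on the curve.


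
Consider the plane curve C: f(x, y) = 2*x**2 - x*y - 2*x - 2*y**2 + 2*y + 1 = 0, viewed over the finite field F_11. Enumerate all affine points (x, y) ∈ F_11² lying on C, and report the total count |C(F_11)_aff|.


Affine F_11-points: {(0, 3), (0, 9), (1, 1), (1, 5), (6, 1), (6, 8), (7, 4), (7, 10), (8, 3), (8, 5), (10, 8), (10, 10)}; count = 12.

For each of the 121 pairs (x, y) ∈ F_11², evaluate f(x, y) mod 11. Record the zeros.
  x = 0: [0↦1, 1↦1, 2↦8, 3↦0, 4↦10, 5↦5, 6↦7, 7↦5, 8↦10, 9↦0, 10↦8]  zeros at y ∈ {3, 9}
  x = 1: [0↦1, 1↦0, 2↦6, 3↦8, 4↦6, 5↦0, 6↦1, 7↦9, 8↦2, 9↦2, 10↦9]  zeros at y ∈ {1, 5}
  x = 2: [0↦5, 1↦3, 2↦8, 3↦9, 4↦6, 5↦10, 6↦10, 7↦6, 8↦9, 9↦8, 10↦3]  zeros at y ∈ ∅
  x = 3: [0↦2, 1↦10, 2↦3, 3↦3, 4↦10, 5↦2, 6↦1, 7↦7, 8↦9, 9↦7, 10↦1]  zeros at y ∈ ∅
  x = 4: [0↦3, 1↦10, 2↦2, 3↦1, 4↦7, 5↦9, 6↦7, 7↦1, 8↦2, 9↦10, 10↦3]  zeros at y ∈ ∅
  x = 5: [0↦8, 1↦3, 2↦5, 3↦3, 4↦8, 5↦9, 6↦6, 7↦10, 8↦10, 9↦6, 10↦9]  zeros at y ∈ ∅
  x = 6: [0↦6, 1↦0, 2↦1, 3↦9, 4↦2, 5↦2, 6↦9, 7↦1, 8↦0, 9↦6, 10↦8]  zeros at y ∈ {1, 8}
  x = 7: [0↦8, 1↦1, 2↦1, 3↦8, 4↦0, 5↦10, 6↦5, 7↦7, 8↦5, 9↦10, 10↦0]  zeros at y ∈ {4, 10}
  x = 8: [0↦3, 1↦6, 2↦5, 3↦0, 4↦2, 5↦0, 6↦5, 7↦6, 8↦3, 9↦7, 10↦7]  zeros at y ∈ {3, 5}
  x = 9: [0↦2, 1↦4, 2↦2, 3↦7, 4↦8, 5↦5, 6↦9, 7↦9, 8↦5, 9↦8, 10↦7]  zeros at y ∈ ∅
  x = 10: [0↦5, 1↦6, 2↦3, 3↦7, 4↦7, 5↦3, 6↦6, 7↦5, 8↦0, 9↦2, 10↦0]  zeros at y ∈ {8, 10}
Collecting zeros: affine points = {(0, 3), (0, 9), (1, 1), (1, 5), (6, 1), (6, 8), (7, 4), (7, 10), (8, 3), (8, 5), (10, 8), (10, 10)}.
Total count |C(F_11)_aff| = 12.


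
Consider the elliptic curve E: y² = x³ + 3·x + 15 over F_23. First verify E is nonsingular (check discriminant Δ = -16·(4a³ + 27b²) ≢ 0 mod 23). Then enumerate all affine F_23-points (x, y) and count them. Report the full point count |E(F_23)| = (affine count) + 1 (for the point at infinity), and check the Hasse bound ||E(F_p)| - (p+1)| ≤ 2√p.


Affine points = {(2, 11), (2, 12), (9, 9), (9, 14), (12, 10), (12, 13), (14, 8), (14, 15), (15, 10), (15, 13), (18, 6), (18, 17), (19, 10), (19, 13), (20, 5), (20, 18), (21, 1), (21, 22)}; affine count = 18; |E(F_23)| = 19.

Discriminant check: Δ ∝ 4a³ + 27b² = 4·3³ + 27·15² = 4·27 + 27·225 ≡ 19 (mod 23). Nonzero ⇒ E is nonsingular.
For each x ∈ F_23, compute rhs = x³ + 3·x + 15 mod 23, then count y ∈ F_23 with y² ≡ rhs.
  x = 0: rhs = 15, matching y values: none (0 points).
  x = 1: rhs = 19, matching y values: none (0 points).
  x = 2: rhs = 6, matching y values: 11, 12 (2 points).
  x = 3: rhs = 5, matching y values: none (0 points).
  x = 4: rhs = 22, matching y values: none (0 points).
  x = 5: rhs = 17, matching y values: none (0 points).
  x = 6: rhs = 19, matching y values: none (0 points).
  x = 7: rhs = 11, matching y values: none (0 points).
  x = 8: rhs = 22, matching y values: none (0 points).
  x = 9: rhs = 12, matching y values: 9, 14 (2 points).
  x = 10: rhs = 10, matching y values: none (0 points).
  x = 11: rhs = 22, matching y values: none (0 points).
  x = 12: rhs = 8, matching y values: 10, 13 (2 points).
  x = 13: rhs = 20, matching y values: none (0 points).
  x = 14: rhs = 18, matching y values: 8, 15 (2 points).
  x = 15: rhs = 8, matching y values: 10, 13 (2 points).
  x = 16: rhs = 19, matching y values: none (0 points).
  x = 17: rhs = 11, matching y values: none (0 points).
  x = 18: rhs = 13, matching y values: 6, 17 (2 points).
  x = 19: rhs = 8, matching y values: 10, 13 (2 points).
  x = 20: rhs = 2, matching y values: 5, 18 (2 points).
  x = 21: rhs = 1, matching y values: 1, 22 (2 points).
  x = 22: rhs = 11, matching y values: none (0 points).
Total affine count: 18.
Full point count |E(F_23)| = 18 + 1 = 19.
Hasse bound: |19 − (23+1)| = |-5| = 5 ≤ 2√23 ≈ 9.5917 ✓.


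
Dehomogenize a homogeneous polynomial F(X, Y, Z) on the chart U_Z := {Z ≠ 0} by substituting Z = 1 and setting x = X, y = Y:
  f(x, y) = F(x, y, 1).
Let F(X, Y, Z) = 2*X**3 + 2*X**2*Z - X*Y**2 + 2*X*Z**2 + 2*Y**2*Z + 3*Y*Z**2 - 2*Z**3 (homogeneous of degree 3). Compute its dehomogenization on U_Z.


f(x, y) = 2*x**3 + 2*x**2 - x*y**2 + 2*x + 2*y**2 + 3*y - 2

On U_Z we set Z = 1. Each monomial c·X^i·Y^j·Z^k in F becomes c·x^i·y^j·1^k = c·x^i·y^j.
Substituting Z = 1: F(X, Y, 1) = 2*x**3 + 2*x**2 - x*y**2 + 2*x + 2*y**2 + 3*y - 2.
Note: deg(f) ≤ deg(F) = 3; strict inequality happens when F is divisible by Z (lost terms).


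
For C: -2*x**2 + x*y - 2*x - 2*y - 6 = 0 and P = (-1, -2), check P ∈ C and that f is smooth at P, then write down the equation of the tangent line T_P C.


Tangent line at P: -3*y - 6 = 0.

Step 1: f(-1, -2) = 0, so P lies on C.
Step 2: partial derivatives
  f_x(x, y) = -4*x + y - 2, f_y(x, y) = x - 2.
  f_x(P) = 0, f_y(P) = -3 (gradient nonzero, so P is smooth).
Step 3: tangent line at P: 0·(x − -1) + -3·(y − -2) = 0.
Expanding: -3*y - 6 = 0.


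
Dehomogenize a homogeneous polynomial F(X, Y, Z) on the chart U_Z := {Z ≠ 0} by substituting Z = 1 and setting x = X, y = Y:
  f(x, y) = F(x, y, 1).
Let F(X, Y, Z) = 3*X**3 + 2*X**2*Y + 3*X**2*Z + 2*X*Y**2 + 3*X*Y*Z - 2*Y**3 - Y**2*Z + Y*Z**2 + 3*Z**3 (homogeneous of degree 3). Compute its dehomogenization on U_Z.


f(x, y) = 3*x**3 + 2*x**2*y + 3*x**2 + 2*x*y**2 + 3*x*y - 2*y**3 - y**2 + y + 3

On U_Z we set Z = 1. Each monomial c·X^i·Y^j·Z^k in F becomes c·x^i·y^j·1^k = c·x^i·y^j.
Substituting Z = 1: F(X, Y, 1) = 3*x**3 + 2*x**2*y + 3*x**2 + 2*x*y**2 + 3*x*y - 2*y**3 - y**2 + y + 3.
Note: deg(f) ≤ deg(F) = 3; strict inequality happens when F is divisible by Z (lost terms).


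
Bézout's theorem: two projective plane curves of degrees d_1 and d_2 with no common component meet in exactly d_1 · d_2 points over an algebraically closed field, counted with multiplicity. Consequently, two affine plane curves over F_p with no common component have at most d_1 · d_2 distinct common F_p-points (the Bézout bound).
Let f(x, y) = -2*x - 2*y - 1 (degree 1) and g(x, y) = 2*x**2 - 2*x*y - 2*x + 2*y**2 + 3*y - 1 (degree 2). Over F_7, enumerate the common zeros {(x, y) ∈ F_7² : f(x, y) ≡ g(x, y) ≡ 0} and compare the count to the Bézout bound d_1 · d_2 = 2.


Common zeros: ∅; count = 0; Bézout bound = 2.

deg(f) = 1, deg(g) = 2, so Bézout bound = 2.
Scan x ∈ F_7. For each x, list the y ∈ F_7 with f(x, y) ≡ 0 and those with g(x, y) ≡ 0 (mod 7); the common zeros in that column are the intersection.
  x = 0: f ≡ 0 at y ∈ {3}; g ≡ 0 at y ∈ ∅; common: ∅.
  x = 1: f ≡ 0 at y ∈ {2}; g ≡ 0 at y ∈ {4, 6}; common: ∅.
  x = 2: f ≡ 0 at y ∈ {1}; g ≡ 0 at y ∈ ∅; common: ∅.
  x = 3: f ≡ 0 at y ∈ {0}; g ≡ 0 at y ∈ ∅; common: ∅.
  x = 4: f ≡ 0 at y ∈ {6}; g ≡ 0 at y ∈ {2, 4}; common: ∅.
  x = 5: f ≡ 0 at y ∈ {5}; g ≡ 0 at y ∈ ∅; common: ∅.
  x = 6: f ≡ 0 at y ∈ {4}; g ≡ 0 at y ∈ {2, 6}; common: ∅.
Collecting: common zeros = ∅, so the count is 0.
Comparison with the Bézout bound: 0 ≤ 2 = deg(f)·deg(g), as expected for curves with no common component (the affine F_7-count falls short of the bound because intersections may lie at infinity, over extension fields, or carry multiplicity).


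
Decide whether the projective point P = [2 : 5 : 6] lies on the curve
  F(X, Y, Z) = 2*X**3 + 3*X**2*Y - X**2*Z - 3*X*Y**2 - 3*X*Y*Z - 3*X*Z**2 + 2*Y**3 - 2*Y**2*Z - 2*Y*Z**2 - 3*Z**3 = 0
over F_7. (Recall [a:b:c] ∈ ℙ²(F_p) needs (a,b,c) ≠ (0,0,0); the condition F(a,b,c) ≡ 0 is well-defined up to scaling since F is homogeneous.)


F(2,5,6) ≡ 2 (mod 7); P is NOT on the curve.

Evaluate F(2, 5, 6) term-by-term (mod 7).
  2*X**3 ↦ 2·8·1·1 = 16
  3*X**2*Y ↦ 3·4·5·1 = 60
  -X**2*Z ↦ -1·4·1·6 = -24
  -3*X*Y**2 ↦ -3·2·25·1 = -150
  -3*X*Y*Z ↦ -3·2·5·6 = -180
  -3*X*Z**2 ↦ -3·2·1·36 = -216
  2*Y**3 ↦ 2·1·125·1 = 250
  -2*Y**2*Z ↦ -2·1·25·6 = -300
  -2*Y*Z**2 ↦ -2·1·5·36 = -360
  -3*Z**3 ↦ -3·1·1·216 = -648
Sum: F(2, 5, 6) = (16) + (60) + (-24) + (-150) + (-180) + (-216) + (250) + (-300) + (-360) + (-648) = -1552.
Reducing mod 7: -1552 ≡ 2 (mod 7).
Since F(a, b, c) ≡ 2 ≠ 0 (mod 7), P does NOT lie on the curve.


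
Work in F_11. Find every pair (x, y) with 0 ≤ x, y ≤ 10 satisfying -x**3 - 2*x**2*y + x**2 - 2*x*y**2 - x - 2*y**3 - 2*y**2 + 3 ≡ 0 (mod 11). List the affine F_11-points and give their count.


Affine F_11-points: {(0, 5), (0, 7), (0, 9), (1, 4), (3, 3), (4, 8), (5, 5), (6, 6), (8, 5), (8, 9), (8, 10), (9, 7), (10, 8)}; count = 13.

For each of the 121 pairs (x, y) ∈ F_11², evaluate f(x, y) mod 11. Record the zeros.
  x = 0: [0↦3, 1↦10, 2↦1, 3↦8, 4↦8, 5↦0, 6↦5, 7↦0, 8↦6, 9↦0, 10↦3]  zeros at y ∈ {5, 7, 9}
  x = 1: [0↦2, 1↦5, 2↦10, 3↦5, 4↦0, 5↦5, 6↦8, 7↦8, 8↦4, 9↦6, 10↦2]  zeros at y ∈ {4}
  x = 2: [0↦8, 1↦3, 2↦7, 3↦8, 4↦5, 5↦8, 6↦5, 7↦6, 8↦10, 9↦5, 10↦1]  zeros at y ∈ ∅
  x = 3: [0↦4, 1↦9, 2↦8, 3↦0, 4↦6, 5↦3, 6↦1, 7↦10, 8↦7, 9↦2, 10↦5]  zeros at y ∈ {3}
  x = 4: [0↦6, 1↦6, 2↦7, 3↦8, 4↦8, 5↦6, 6↦1, 7↦3, 8↦0, 9↦2, 10↦8]  zeros at y ∈ {8}
  x = 5: [0↦8, 1↦10, 2↦9, 3↦4, 4↦5, 5↦0, 6↦10, 7↦1, 8↦5, 9↦10, 10↦4]  zeros at y ∈ {5}
  x = 6: [0↦4, 1↦4, 2↦8, 3↦4, 4↦2, 5↦1, 6↦0, 7↦9, 8↦5, 9↦9, 10↦9]  zeros at y ∈ {6}
  x = 7: [0↦10, 1↦4, 2↦9, 3↦2, 4↦4, 5↦3, 6↦9, 7↦10, 8↦5, 9↦4, 10↦6]  zeros at y ∈ ∅
  x = 8: [0↦9, 1↦4, 2↦6, 3↦3, 4↦5, 5↦0, 6↦9, 7↦9, 8↦10, 9↦0, 10↦0]  zeros at y ∈ {5, 9, 10}
  x = 9: [0↦6, 1↦9, 2↦4, 3↦1, 4↦10, 5↦8, 6↦5, 7↦0, 8↦3, 9↦2, 10↦7]  zeros at y ∈ {7}
  x = 10: [0↦6, 1↦2, 2↦8, 3↦1, 4↦2, 5↦10, 6↦2, 7↦10, 8↦0, 9↦4, 10↦10]  zeros at y ∈ {8}
Collecting zeros: affine points = {(0, 5), (0, 7), (0, 9), (1, 4), (3, 3), (4, 8), (5, 5), (6, 6), (8, 5), (8, 9), (8, 10), (9, 7), (10, 8)}.
Total count |C(F_11)_aff| = 13.


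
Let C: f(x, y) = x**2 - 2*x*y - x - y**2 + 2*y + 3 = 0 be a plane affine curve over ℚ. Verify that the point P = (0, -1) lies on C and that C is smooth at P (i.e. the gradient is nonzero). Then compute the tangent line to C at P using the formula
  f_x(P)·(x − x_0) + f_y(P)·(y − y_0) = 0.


Tangent line at P: x + 4*y + 4 = 0.

Step 1: f(0, -1) = 0, so P lies on C.
Step 2: partial derivatives
  f_x(x, y) = 2*x - 2*y - 1, f_y(x, y) = -2*x - 2*y + 2.
  f_x(P) = 1, f_y(P) = 4 (gradient nonzero, so P is smooth).
Step 3: tangent line at P: 1·(x − 0) + 4·(y − -1) = 0.
Expanding: x + 4*y + 4 = 0.


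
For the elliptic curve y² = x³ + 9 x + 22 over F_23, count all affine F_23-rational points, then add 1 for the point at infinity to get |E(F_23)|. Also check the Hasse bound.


Affine points = {(1, 3), (1, 20), (2, 5), (2, 18), (5, 10), (5, 13), (6, 4), (6, 19), (8, 10), (8, 13), (9, 2), (9, 21), (10, 10), (10, 13), (11, 7), (11, 16), (12, 8), (12, 15), (13, 6), (13, 17), (15, 6), (15, 17), (18, 6), (18, 17), (22, 9), (22, 14)}; affine count = 26; |E(F_23)| = 27.

Discriminant check: Δ ∝ 4a³ + 27b² = 4·9³ + 27·22² = 4·729 + 27·484 ≡ 22 (mod 23). Nonzero ⇒ E is nonsingular.
For each x ∈ F_23, compute rhs = x³ + 9·x + 22 mod 23, then count y ∈ F_23 with y² ≡ rhs.
  x = 0: rhs = 22, matching y values: none (0 points).
  x = 1: rhs = 9, matching y values: 3, 20 (2 points).
  x = 2: rhs = 2, matching y values: 5, 18 (2 points).
  x = 3: rhs = 7, matching y values: none (0 points).
  x = 4: rhs = 7, matching y values: none (0 points).
  x = 5: rhs = 8, matching y values: 10, 13 (2 points).
  x = 6: rhs = 16, matching y values: 4, 19 (2 points).
  x = 7: rhs = 14, matching y values: none (0 points).
  x = 8: rhs = 8, matching y values: 10, 13 (2 points).
  x = 9: rhs = 4, matching y values: 2, 21 (2 points).
  x = 10: rhs = 8, matching y values: 10, 13 (2 points).
  x = 11: rhs = 3, matching y values: 7, 16 (2 points).
  x = 12: rhs = 18, matching y values: 8, 15 (2 points).
  x = 13: rhs = 13, matching y values: 6, 17 (2 points).
  x = 14: rhs = 17, matching y values: none (0 points).
  x = 15: rhs = 13, matching y values: 6, 17 (2 points).
  x = 16: rhs = 7, matching y values: none (0 points).
  x = 17: rhs = 5, matching y values: none (0 points).
  x = 18: rhs = 13, matching y values: 6, 17 (2 points).
  x = 19: rhs = 14, matching y values: none (0 points).
  x = 20: rhs = 14, matching y values: none (0 points).
  x = 21: rhs = 19, matching y values: none (0 points).
  x = 22: rhs = 12, matching y values: 9, 14 (2 points).
Total affine count: 26.
Full point count |E(F_23)| = 26 + 1 = 27.
Hasse bound: |27 − (23+1)| = |3| = 3 ≤ 2√23 ≈ 9.5917 ✓.


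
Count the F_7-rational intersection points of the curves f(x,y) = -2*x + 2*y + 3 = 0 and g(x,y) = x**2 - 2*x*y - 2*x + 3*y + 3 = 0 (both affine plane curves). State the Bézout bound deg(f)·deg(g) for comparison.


Common zeros: ∅; count = 0; Bézout bound = 2.

deg(f) = 1, deg(g) = 2, so Bézout bound = 2.
Scan x ∈ F_7. For each x, list the y ∈ F_7 with f(x, y) ≡ 0 and those with g(x, y) ≡ 0 (mod 7); the common zeros in that column are the intersection.
  x = 0: f ≡ 0 at y ∈ {2}; g ≡ 0 at y ∈ {6}; common: ∅.
  x = 1: f ≡ 0 at y ∈ {3}; g ≡ 0 at y ∈ {5}; common: ∅.
  x = 2: f ≡ 0 at y ∈ {4}; g ≡ 0 at y ∈ {3}; common: ∅.
  x = 3: f ≡ 0 at y ∈ {5}; g ≡ 0 at y ∈ {2}; common: ∅.
  x = 4: f ≡ 0 at y ∈ {6}; g ≡ 0 at y ∈ {5}; common: ∅.
  x = 5: f ≡ 0 at y ∈ {0}; g ≡ 0 at y ∈ ∅; common: ∅.
  x = 6: f ≡ 0 at y ∈ {1}; g ≡ 0 at y ∈ {3}; common: ∅.
Collecting: common zeros = ∅, so the count is 0.
Comparison with the Bézout bound: 0 ≤ 2 = deg(f)·deg(g), as expected for curves with no common component (the affine F_7-count falls short of the bound because intersections may lie at infinity, over extension fields, or carry multiplicity).


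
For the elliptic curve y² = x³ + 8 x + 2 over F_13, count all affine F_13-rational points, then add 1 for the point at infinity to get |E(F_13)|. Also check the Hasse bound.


Affine points = {(2, 0), (3, 1), (3, 12), (9, 6), (9, 7), (10, 4), (10, 9), (11, 2), (11, 11)}; affine count = 9; |E(F_13)| = 10.

Discriminant check: Δ ∝ 4a³ + 27b² = 4·8³ + 27·2² = 4·512 + 27·4 ≡ 11 (mod 13). Nonzero ⇒ E is nonsingular.
For each x ∈ F_13, compute rhs = x³ + 8·x + 2 mod 13, then count y ∈ F_13 with y² ≡ rhs.
  x = 0: rhs = 2, matching y values: none (0 points).
  x = 1: rhs = 11, matching y values: none (0 points).
  x = 2: rhs = 0, matching y values: 0 (1 points).
  x = 3: rhs = 1, matching y values: 1, 12 (2 points).
  x = 4: rhs = 7, matching y values: none (0 points).
  x = 5: rhs = 11, matching y values: none (0 points).
  x = 6: rhs = 6, matching y values: none (0 points).
  x = 7: rhs = 11, matching y values: none (0 points).
  x = 8: rhs = 6, matching y values: none (0 points).
  x = 9: rhs = 10, matching y values: 6, 7 (2 points).
  x = 10: rhs = 3, matching y values: 4, 9 (2 points).
  x = 11: rhs = 4, matching y values: 2, 11 (2 points).
  x = 12: rhs = 6, matching y values: none (0 points).
Total affine count: 9.
Full point count |E(F_13)| = 9 + 1 = 10.
Hasse bound: |10 − (13+1)| = |-4| = 4 ≤ 2√13 ≈ 7.2111 ✓.


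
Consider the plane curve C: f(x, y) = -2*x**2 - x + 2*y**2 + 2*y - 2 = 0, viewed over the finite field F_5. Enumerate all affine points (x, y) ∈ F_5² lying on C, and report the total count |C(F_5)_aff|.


Affine F_5-points: {(0, 2), (1, 0), (1, 4), (2, 2)}; count = 4.

For each of the 25 pairs (x, y) ∈ F_5², evaluate f(x, y) mod 5. Record the zeros.
  x = 0: [0↦3, 1↦2, 2↦0, 3↦2, 4↦3]  zeros at y ∈ {2}
  x = 1: [0↦0, 1↦4, 2↦2, 3↦4, 4↦0]  zeros at y ∈ {0, 4}
  x = 2: [0↦3, 1↦2, 2↦0, 3↦2, 4↦3]  zeros at y ∈ {2}
  x = 3: [0↦2, 1↦1, 2↦4, 3↦1, 4↦2]  zeros at y ∈ ∅
  x = 4: [0↦2, 1↦1, 2↦4, 3↦1, 4↦2]  zeros at y ∈ ∅
Collecting zeros: affine points = {(0, 2), (1, 0), (1, 4), (2, 2)}.
Total count |C(F_5)_aff| = 4.


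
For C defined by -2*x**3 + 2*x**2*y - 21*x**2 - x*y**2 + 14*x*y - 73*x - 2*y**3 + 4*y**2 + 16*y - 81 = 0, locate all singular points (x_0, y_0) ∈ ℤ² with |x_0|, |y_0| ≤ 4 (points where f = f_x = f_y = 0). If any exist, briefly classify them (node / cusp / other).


Singular points: {(-3, 1)}; classification: node.

Compute partial derivatives:
  f_x = -6*x**2 + 4*x*y - 42*x - y**2 + 14*y - 73.
  f_y = 2*x**2 - 2*x*y + 14*x - 6*y**2 + 8*y + 16.
Scan x_0 ∈ {−4, ..., 4}. For each x_0, f_y(x_0, y) is a polynomial in y; find its integer roots y ∈ {−4, ..., 4}, then test f_x and f at those candidates.
  x = -4: f_y(-4, y) = -6*y**2 + 16*y - 8; vanishes at y ∈ {2}. (-4, 2): f_x = -9 ≠ 0.
  x = -3: f_y(-3, y) = -6*y**2 + 14*y - 8; vanishes at y ∈ {1}. (-3, 1): f_x = 0, f = 0 — SINGULAR.
  x = -2: f_y(-2, y) = -6*y**2 + 12*y - 4; no integer root y with |y| ≤ 4.
  x = -1: f_y(-1, y) = -6*y**2 + 10*y + 4; vanishes at y ∈ {2}. (-1, 2): f_x = -21 ≠ 0.
  x = 0: f_y(0, y) = -6*y**2 + 8*y + 16; no integer root y with |y| ≤ 4.
  x = 1: f_y(1, y) = -6*y**2 + 6*y + 32; no integer root y with |y| ≤ 4.
  x = 2: f_y(2, y) = -6*y**2 + 4*y + 52; no integer root y with |y| ≤ 4.
  x = 3: f_y(3, y) = -6*y**2 + 2*y + 76; no integer root y with |y| ≤ 4.
  x = 4: f_y(4, y) = 104 - 6*y**2; no integer root y with |y| ≤ 4.
Only singular point on the grid: (-3, 1).
Classify: substitute x = -3 + u, y = 1 + v and expand: f = -2*u**3 + 2*u**2*v - u**2 - u*v**2 - 2*v**3 + v**2.
No constant or linear terms (consistent with a singular point). Quadratic part: -u**2 + v**2. Cubic part: -2*u**3 + 2*u**2*v - u*v**2 - 2*v**3.
The quadratic part v**2 - u**2 = (v − u)(v + u) splits into two distinct linear factors, so there are two distinct tangent lines y − 1 = ±(x − -3) — this is a node (ordinary double point).
Classification: node.


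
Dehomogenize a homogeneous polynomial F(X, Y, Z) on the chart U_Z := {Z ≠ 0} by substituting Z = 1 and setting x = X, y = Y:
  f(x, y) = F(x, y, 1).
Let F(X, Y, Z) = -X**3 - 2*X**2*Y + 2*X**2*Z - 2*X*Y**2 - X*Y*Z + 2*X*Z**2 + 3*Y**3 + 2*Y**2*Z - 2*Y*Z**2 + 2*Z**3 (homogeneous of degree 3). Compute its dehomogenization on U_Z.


f(x, y) = -x**3 - 2*x**2*y + 2*x**2 - 2*x*y**2 - x*y + 2*x + 3*y**3 + 2*y**2 - 2*y + 2

On U_Z we set Z = 1. Each monomial c·X^i·Y^j·Z^k in F becomes c·x^i·y^j·1^k = c·x^i·y^j.
Substituting Z = 1: F(X, Y, 1) = -x**3 - 2*x**2*y + 2*x**2 - 2*x*y**2 - x*y + 2*x + 3*y**3 + 2*y**2 - 2*y + 2.
Note: deg(f) ≤ deg(F) = 3; strict inequality happens when F is divisible by Z (lost terms).


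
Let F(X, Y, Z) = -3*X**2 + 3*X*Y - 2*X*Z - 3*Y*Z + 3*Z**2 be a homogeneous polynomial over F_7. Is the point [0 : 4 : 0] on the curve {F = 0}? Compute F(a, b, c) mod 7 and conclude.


F(0,4,0) ≡ 0 (mod 7); P is on the curve.

Evaluate F(0, 4, 0) term-by-term (mod 7).
  -3*X**2 ↦ -3·0·1·1 = 0
  3*X*Y ↦ 3·0·4·1 = 0
  -2*X*Z ↦ -2·0·1·0 = 0
  -3*Y*Z ↦ -3·1·4·0 = 0
  3*Z**2 ↦ 3·1·1·0 = 0
Sum: F(0, 4, 0) = (0) + (0) + (0) + (0) + (0) = 0.
Reducing mod 7: 0 ≡ 0 (mod 7).
Since F(a, b, c) ≡ 0 (mod 7), P lies on the curve.


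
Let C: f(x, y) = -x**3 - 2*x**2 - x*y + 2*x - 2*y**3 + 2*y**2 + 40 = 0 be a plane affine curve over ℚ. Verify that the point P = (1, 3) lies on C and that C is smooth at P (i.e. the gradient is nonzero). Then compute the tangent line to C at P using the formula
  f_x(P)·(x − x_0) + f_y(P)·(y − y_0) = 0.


Tangent line at P: -8*x - 43*y + 137 = 0.

Step 1: f(1, 3) = 0, so P lies on C.
Step 2: partial derivatives
  f_x(x, y) = -3*x**2 - 4*x - y + 2, f_y(x, y) = -x - 6*y**2 + 4*y.
  f_x(P) = -8, f_y(P) = -43 (gradient nonzero, so P is smooth).
Step 3: tangent line at P: -8·(x − 1) + -43·(y − 3) = 0.
Expanding: -8*x - 43*y + 137 = 0.


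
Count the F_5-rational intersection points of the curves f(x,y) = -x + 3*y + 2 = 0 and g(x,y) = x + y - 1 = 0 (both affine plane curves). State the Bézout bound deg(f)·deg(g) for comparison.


Common zeros: {(0, 1)}; count = 1; Bézout bound = 1.

deg(f) = 1, deg(g) = 1, so Bézout bound = 1.
Scan x ∈ F_5. For each x, list the y ∈ F_5 with f(x, y) ≡ 0 and those with g(x, y) ≡ 0 (mod 5); the common zeros in that column are the intersection.
  x = 0: f ≡ 0 at y ∈ {1}; g ≡ 0 at y ∈ {1}; common: {1}.
  x = 1: f ≡ 0 at y ∈ {3}; g ≡ 0 at y ∈ {0}; common: ∅.
  x = 2: f ≡ 0 at y ∈ {0}; g ≡ 0 at y ∈ {4}; common: ∅.
  x = 3: f ≡ 0 at y ∈ {2}; g ≡ 0 at y ∈ {3}; common: ∅.
  x = 4: f ≡ 0 at y ∈ {4}; g ≡ 0 at y ∈ {2}; common: ∅.
Collecting: common zeros = {(0, 1)}, so the count is 1.
Comparison with the Bézout bound: 1 ≤ 1 = deg(f)·deg(g), as expected for curves with no common component (the bound is attained).


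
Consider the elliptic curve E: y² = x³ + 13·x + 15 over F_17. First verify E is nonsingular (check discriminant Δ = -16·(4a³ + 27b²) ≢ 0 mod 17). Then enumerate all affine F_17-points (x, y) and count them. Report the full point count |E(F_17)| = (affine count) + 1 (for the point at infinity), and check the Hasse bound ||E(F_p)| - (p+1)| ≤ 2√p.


Affine points = {(0, 7), (0, 10), (2, 7), (2, 10), (3, 8), (3, 9), (5, 1), (5, 16), (8, 6), (8, 11), (13, 1), (13, 16), (14, 0), (15, 7), (15, 10), (16, 1), (16, 16)}; affine count = 17; |E(F_17)| = 18.

Discriminant check: Δ ∝ 4a³ + 27b² = 4·13³ + 27·15² = 4·2197 + 27·225 ≡ 5 (mod 17). Nonzero ⇒ E is nonsingular.
For each x ∈ F_17, compute rhs = x³ + 13·x + 15 mod 17, then count y ∈ F_17 with y² ≡ rhs.
  x = 0: rhs = 15, matching y values: 7, 10 (2 points).
  x = 1: rhs = 12, matching y values: none (0 points).
  x = 2: rhs = 15, matching y values: 7, 10 (2 points).
  x = 3: rhs = 13, matching y values: 8, 9 (2 points).
  x = 4: rhs = 12, matching y values: none (0 points).
  x = 5: rhs = 1, matching y values: 1, 16 (2 points).
  x = 6: rhs = 3, matching y values: none (0 points).
  x = 7: rhs = 7, matching y values: none (0 points).
  x = 8: rhs = 2, matching y values: 6, 11 (2 points).
  x = 9: rhs = 11, matching y values: none (0 points).
  x = 10: rhs = 6, matching y values: none (0 points).
  x = 11: rhs = 10, matching y values: none (0 points).
  x = 12: rhs = 12, matching y values: none (0 points).
  x = 13: rhs = 1, matching y values: 1, 16 (2 points).
  x = 14: rhs = 0, matching y values: 0 (1 points).
  x = 15: rhs = 15, matching y values: 7, 10 (2 points).
  x = 16: rhs = 1, matching y values: 1, 16 (2 points).
Total affine count: 17.
Full point count |E(F_17)| = 17 + 1 = 18.
Hasse bound: |18 − (17+1)| = |0| = 0 ≤ 2√17 ≈ 8.2462 ✓.


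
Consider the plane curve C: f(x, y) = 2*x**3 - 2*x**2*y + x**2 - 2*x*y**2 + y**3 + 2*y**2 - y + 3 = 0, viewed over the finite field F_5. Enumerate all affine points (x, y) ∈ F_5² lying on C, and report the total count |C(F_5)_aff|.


Affine F_5-points: {(0, 1), (0, 3), (0, 4), (2, 2), (2, 3), (3, 2), (3, 3), (3, 4), (4, 2)}; count = 9.

For each of the 25 pairs (x, y) ∈ F_5², evaluate f(x, y) mod 5. Record the zeros.
  x = 0: [0↦3, 1↦0, 2↦2, 3↦0, 4↦0]  zeros at y ∈ {1, 3, 4}
  x = 1: [0↦1, 1↦4, 2↦3, 3↦4, 4↦3]  zeros at y ∈ ∅
  x = 2: [0↦3, 1↦3, 2↦0, 3↦0, 4↦4]  zeros at y ∈ {2, 3}
  x = 3: [0↦1, 1↦4, 2↦0, 3↦0, 4↦0]  zeros at y ∈ {2, 3, 4}
  x = 4: [0↦2, 1↦4, 2↦0, 3↦1, 4↦3]  zeros at y ∈ {2}
Collecting zeros: affine points = {(0, 1), (0, 3), (0, 4), (2, 2), (2, 3), (3, 2), (3, 3), (3, 4), (4, 2)}.
Total count |C(F_5)_aff| = 9.


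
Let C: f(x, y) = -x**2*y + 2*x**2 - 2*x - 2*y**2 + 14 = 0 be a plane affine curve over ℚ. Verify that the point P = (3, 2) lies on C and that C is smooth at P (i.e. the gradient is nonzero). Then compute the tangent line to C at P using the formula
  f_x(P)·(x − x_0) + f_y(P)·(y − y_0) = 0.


Tangent line at P: -2*x - 17*y + 40 = 0.

Step 1: f(3, 2) = 0, so P lies on C.
Step 2: partial derivatives
  f_x(x, y) = -2*x*y + 4*x - 2, f_y(x, y) = -x**2 - 4*y.
  f_x(P) = -2, f_y(P) = -17 (gradient nonzero, so P is smooth).
Step 3: tangent line at P: -2·(x − 3) + -17·(y − 2) = 0.
Expanding: -2*x - 17*y + 40 = 0.


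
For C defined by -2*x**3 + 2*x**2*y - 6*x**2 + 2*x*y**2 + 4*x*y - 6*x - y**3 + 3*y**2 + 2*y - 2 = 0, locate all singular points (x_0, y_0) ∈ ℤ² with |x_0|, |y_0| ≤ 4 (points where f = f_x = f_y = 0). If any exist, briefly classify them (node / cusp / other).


Singular points: {(-1, 0)}; classification: cusp.

Compute partial derivatives:
  f_x = -6*x**2 + 4*x*y - 12*x + 2*y**2 + 4*y - 6.
  f_y = 2*x**2 + 4*x*y + 4*x - 3*y**2 + 6*y + 2.
Scan x_0 ∈ {−4, ..., 4}. For each x_0, f_y(x_0, y) is a polynomial in y; find its integer roots y ∈ {−4, ..., 4}, then test f_x and f at those candidates.
  x = -4: f_y(-4, y) = -3*y**2 - 10*y + 18; no integer root y with |y| ≤ 4.
  x = -3: f_y(-3, y) = -3*y**2 - 6*y + 8; no integer root y with |y| ≤ 4.
  x = -2: f_y(-2, y) = -3*y**2 - 2*y + 2; no integer root y with |y| ≤ 4.
  x = -1: f_y(-1, y) = -3*y**2 + 2*y; vanishes at y ∈ {0}. (-1, 0): f_x = 0, f = 0 — SINGULAR.
  x = 0: f_y(0, y) = -3*y**2 + 6*y + 2; no integer root y with |y| ≤ 4.
  x = 1: f_y(1, y) = -3*y**2 + 10*y + 8; vanishes at y ∈ {4}. (1, 4): f_x = 40 ≠ 0.
  x = 2: f_y(2, y) = -3*y**2 + 14*y + 18; no integer root y with |y| ≤ 4.
  x = 3: f_y(3, y) = -3*y**2 + 18*y + 32; no integer root y with |y| ≤ 4.
  x = 4: f_y(4, y) = -3*y**2 + 22*y + 50; no integer root y with |y| ≤ 4.
Only singular point on the grid: (-1, 0).
Classify: substitute x = -1 + u, y = 0 + v and expand: f = -2*u**3 + 2*u**2*v + 2*u*v**2 - v**3 + v**2.
No constant or linear terms (consistent with a singular point). Quadratic part: v**2. Cubic part: -2*u**3 + 2*u**2*v + 2*u*v**2 - v**3.
The quadratic part v**2 is a perfect square, so there is a single (double) tangent line v = 0, i.e. y = 0. Restricting the cubic part to that line (v = 0) leaves -2*u**3 ≠ 0, so f is not divisible by v and the branch is v² ≈ 2*u**3 to lowest order — this is a cusp.
Classification: cusp.


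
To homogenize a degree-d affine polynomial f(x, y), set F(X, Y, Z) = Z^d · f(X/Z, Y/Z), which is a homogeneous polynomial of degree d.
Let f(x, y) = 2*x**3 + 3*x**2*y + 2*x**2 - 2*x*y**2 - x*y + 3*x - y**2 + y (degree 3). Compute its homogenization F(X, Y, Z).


F(X, Y, Z) = 2*X**3 + 3*X**2*Y + 2*X**2*Z - 2*X*Y**2 - X*Y*Z + 3*X*Z**2 - Y**2*Z + Y*Z**2

deg(f) = 3.
Substitute x = X/Z, y = Y/Z into f, then multiply by Z^3.
  monomial 2·x^3·y^0 ↦ 2·X^3·Y^0·Z^0.
  monomial 3·x^2·y^1 ↦ 3·X^2·Y^1·Z^0.
  monomial 2·x^2·y^0 ↦ 2·X^2·Y^0·Z^1.
  monomial -2·x^1·y^2 ↦ -2·X^1·Y^2·Z^0.
  monomial -1·x^1·y^1 ↦ -1·X^1·Y^1·Z^1.
  monomial 3·x^1·y^0 ↦ 3·X^1·Y^0·Z^2.
  monomial -1·x^0·y^2 ↦ -1·X^0·Y^2·Z^1.
  monomial 1·x^0·y^1 ↦ 1·X^0·Y^1·Z^2.
Collecting: F(X, Y, Z) = 2*X**3 + 3*X**2*Y + 2*X**2*Z - 2*X*Y**2 - X*Y*Z + 3*X*Z**2 - Y**2*Z + Y*Z**2.


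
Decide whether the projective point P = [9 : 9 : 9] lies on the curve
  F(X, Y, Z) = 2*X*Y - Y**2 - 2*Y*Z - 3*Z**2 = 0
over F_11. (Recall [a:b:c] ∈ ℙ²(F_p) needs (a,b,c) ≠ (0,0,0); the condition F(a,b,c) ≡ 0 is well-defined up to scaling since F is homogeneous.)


F(9,9,9) ≡ 6 (mod 11); P is NOT on the curve.

Evaluate F(9, 9, 9) term-by-term (mod 11).
  2*X*Y ↦ 2·9·9·1 = 162
  -Y**2 ↦ -1·1·81·1 = -81
  -2*Y*Z ↦ -2·1·9·9 = -162
  -3*Z**2 ↦ -3·1·1·81 = -243
Sum: F(9, 9, 9) = (162) + (-81) + (-162) + (-243) = -324.
Reducing mod 11: -324 ≡ 6 (mod 11).
Since F(a, b, c) ≡ 6 ≠ 0 (mod 11), P does NOT lie on the curve.


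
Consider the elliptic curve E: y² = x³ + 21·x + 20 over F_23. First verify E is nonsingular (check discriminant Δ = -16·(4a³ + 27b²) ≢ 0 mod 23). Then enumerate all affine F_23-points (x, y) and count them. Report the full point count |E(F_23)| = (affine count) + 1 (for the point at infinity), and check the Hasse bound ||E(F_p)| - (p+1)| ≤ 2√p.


Affine points = {(2, 1), (2, 22), (3, 8), (3, 15), (7, 2), (7, 21), (9, 8), (9, 15), (11, 8), (11, 15), (13, 11), (13, 12), (16, 6), (16, 17), (17, 0), (21, 4), (21, 19)}; affine count = 17; |E(F_23)| = 18.

Discriminant check: Δ ∝ 4a³ + 27b² = 4·21³ + 27·20² = 4·9261 + 27·400 ≡ 4 (mod 23). Nonzero ⇒ E is nonsingular.
For each x ∈ F_23, compute rhs = x³ + 21·x + 20 mod 23, then count y ∈ F_23 with y² ≡ rhs.
  x = 0: rhs = 20, matching y values: none (0 points).
  x = 1: rhs = 19, matching y values: none (0 points).
  x = 2: rhs = 1, matching y values: 1, 22 (2 points).
  x = 3: rhs = 18, matching y values: 8, 15 (2 points).
  x = 4: rhs = 7, matching y values: none (0 points).
  x = 5: rhs = 20, matching y values: none (0 points).
  x = 6: rhs = 17, matching y values: none (0 points).
  x = 7: rhs = 4, matching y values: 2, 21 (2 points).
  x = 8: rhs = 10, matching y values: none (0 points).
  x = 9: rhs = 18, matching y values: 8, 15 (2 points).
  x = 10: rhs = 11, matching y values: none (0 points).
  x = 11: rhs = 18, matching y values: 8, 15 (2 points).
  x = 12: rhs = 22, matching y values: none (0 points).
  x = 13: rhs = 6, matching y values: 11, 12 (2 points).
  x = 14: rhs = 22, matching y values: none (0 points).
  x = 15: rhs = 7, matching y values: none (0 points).
  x = 16: rhs = 13, matching y values: 6, 17 (2 points).
  x = 17: rhs = 0, matching y values: 0 (1 points).
  x = 18: rhs = 20, matching y values: none (0 points).
  x = 19: rhs = 10, matching y values: none (0 points).
  x = 20: rhs = 22, matching y values: none (0 points).
  x = 21: rhs = 16, matching y values: 4, 19 (2 points).
  x = 22: rhs = 21, matching y values: none (0 points).
Total affine count: 17.
Full point count |E(F_23)| = 17 + 1 = 18.
Hasse bound: |18 − (23+1)| = |-6| = 6 ≤ 2√23 ≈ 9.5917 ✓.
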